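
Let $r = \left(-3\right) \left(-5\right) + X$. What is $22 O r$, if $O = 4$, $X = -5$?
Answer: $880$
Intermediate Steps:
$r = 10$ ($r = \left(-3\right) \left(-5\right) - 5 = 15 - 5 = 10$)
$22 O r = 22 \cdot 4 \cdot 10 = 88 \cdot 10 = 880$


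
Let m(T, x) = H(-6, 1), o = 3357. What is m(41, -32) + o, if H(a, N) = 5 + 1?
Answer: 3363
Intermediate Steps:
H(a, N) = 6
m(T, x) = 6
m(41, -32) + o = 6 + 3357 = 3363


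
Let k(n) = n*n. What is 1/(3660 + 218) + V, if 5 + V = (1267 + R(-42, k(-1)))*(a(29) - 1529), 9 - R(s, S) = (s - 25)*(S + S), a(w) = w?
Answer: -8201989389/3878 ≈ -2.1150e+6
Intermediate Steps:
k(n) = n²
R(s, S) = 9 - 2*S*(-25 + s) (R(s, S) = 9 - (s - 25)*(S + S) = 9 - (-25 + s)*2*S = 9 - 2*S*(-25 + s))
V = -2115005 (V = -5 + (1267 + (9 + 50*(-1)² - 2*(-1)²*(-42)))*(29 - 1529) = -5 + (1267 + (9 + 50*1 - 2*1*(-42)))*(-1500) = -5 + (1267 + (9 + 50 + 84))*(-1500) = -5 + (1267 + 143)*(-1500) = -5 + 1410*(-1500) = -5 - 2115000 = -2115005)
1/(3660 + 218) + V = 1/(3660 + 218) - 2115005 = 1/3878 - 2115005 = -8201989389/3878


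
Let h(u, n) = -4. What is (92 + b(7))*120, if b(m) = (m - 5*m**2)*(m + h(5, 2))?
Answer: -74640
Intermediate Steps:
b(m) = (-4 + m)*(m - 5*m**2) (b(m) = (m - 5*m**2)*(m - 4) = (m - 5*m**2)*(-4 + m) = (-4 + m)*(m - 5*m**2))
(92 + b(7))*120 = (92 + 7*(-4 - 5*7**2 + 21*7))*120 = (92 + 7*(-4 - 5*49 + 147))*120 = (92 + 7*(-4 - 245 + 147))*120 = (92 + 7*(-102))*120 = (92 - 714)*120 = -622*120 = -74640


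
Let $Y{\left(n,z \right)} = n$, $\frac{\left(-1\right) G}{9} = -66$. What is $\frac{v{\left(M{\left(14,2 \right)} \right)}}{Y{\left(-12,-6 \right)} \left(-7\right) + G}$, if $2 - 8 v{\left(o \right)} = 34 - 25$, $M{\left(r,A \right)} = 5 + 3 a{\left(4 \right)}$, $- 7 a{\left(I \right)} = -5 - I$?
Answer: $- \frac{7}{5424} \approx -0.0012906$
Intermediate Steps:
$G = 594$ ($G = \left(-9\right) \left(-66\right) = 594$)
$a{\left(I \right)} = \frac{5}{7} + \frac{I}{7}$ ($a{\left(I \right)} = - \frac{-5 - I}{7} = \frac{5}{7} + \frac{I}{7}$)
$M{\left(r,A \right)} = \frac{62}{7}$ ($M{\left(r,A \right)} = 5 + 3 \left(\frac{5}{7} + \frac{1}{7} \cdot 4\right) = 5 + 3 \left(\frac{5}{7} + \frac{4}{7}\right) = 5 + 3 \cdot \frac{9}{7} = 5 + \frac{27}{7} = \frac{62}{7}$)
$v{\left(o \right)} = - \frac{7}{8}$ ($v{\left(o \right)} = \frac{1}{4} - \frac{34 - 25}{8} = \frac{1}{4} - \frac{9}{8} = - \frac{7}{8}$)
$\frac{v{\left(M{\left(14,2 \right)} \right)}}{Y{\left(-12,-6 \right)} \left(-7\right) + G} = - \frac{7}{8 \left(\left(-12\right) \left(-7\right) + 594\right)} = - \frac{7}{8 \left(84 + 594\right)} = - \frac{7}{8 \cdot 678} = \left(- \frac{7}{8}\right) \frac{1}{678} = - \frac{7}{5424}$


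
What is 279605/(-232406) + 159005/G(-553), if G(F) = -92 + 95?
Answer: 36952877215/697218 ≈ 53000.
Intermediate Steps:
G(F) = 3
279605/(-232406) + 159005/G(-553) = 279605/(-232406) + 159005/3 = 279605*(-1/232406) + 159005*(⅓) = -279605/232406 + 159005/3 = 36952877215/697218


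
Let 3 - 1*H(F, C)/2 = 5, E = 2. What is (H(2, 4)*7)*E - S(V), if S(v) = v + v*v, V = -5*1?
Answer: -76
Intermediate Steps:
H(F, C) = -4 (H(F, C) = 6 - 2*5 = 6 - 10 = -4)
V = -5
S(v) = v + v**2
(H(2, 4)*7)*E - S(V) = -4*7*2 - (-5)*(1 - 5) = -28*2 - (-5)*(-4) = -56 - 1*20 = -56 - 20 = -76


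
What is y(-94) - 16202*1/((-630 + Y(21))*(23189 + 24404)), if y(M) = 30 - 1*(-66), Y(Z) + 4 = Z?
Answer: 2800769066/29174509 ≈ 96.000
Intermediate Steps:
Y(Z) = -4 + Z
y(M) = 96 (y(M) = 30 + 66 = 96)
y(-94) - 16202*1/((-630 + Y(21))*(23189 + 24404)) = 96 - 16202*1/((-630 + (-4 + 21))*(23189 + 24404)) = 96 - 16202*1/(47593*(-630 + 17)) = 96 - 16202/((-613*47593)) = 96 - 16202/(-29174509) = 96 - 16202*(-1/29174509) = 96 + 16202/29174509 = 2800769066/29174509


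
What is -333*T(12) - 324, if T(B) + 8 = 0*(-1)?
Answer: 2340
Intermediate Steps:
T(B) = -8 (T(B) = -8 + 0*(-1) = -8 + 0 = -8)
-333*T(12) - 324 = -333*(-8) - 324 = 2664 - 324 = 2340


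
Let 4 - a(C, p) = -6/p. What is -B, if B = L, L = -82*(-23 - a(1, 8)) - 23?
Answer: -4505/2 ≈ -2252.5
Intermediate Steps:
a(C, p) = 4 + 6/p (a(C, p) = 4 - (-6)/p = 4 + 6/p)
L = 4505/2 (L = -82*(-23 - (4 + 6/8)) - 23 = -82*(-23 - (4 + 6*(⅛))) - 23 = -82*(-23 - (4 + ¾)) - 23 = -82*(-23 - 1*19/4) - 23 = -82*(-23 - 19/4) - 23 = -82*(-111/4) - 23 = 4551/2 - 23 = 4505/2 ≈ 2252.5)
B = 4505/2 ≈ 2252.5
-B = -1*4505/2 = -4505/2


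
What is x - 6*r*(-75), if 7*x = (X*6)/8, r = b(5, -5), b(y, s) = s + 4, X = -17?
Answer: -12651/28 ≈ -451.82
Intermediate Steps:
b(y, s) = 4 + s
r = -1 (r = 4 - 5 = -1)
x = -51/28 (x = (-17*6/8)/7 = (-102*1/8)/7 = (1/7)*(-51/4) = -51/28 ≈ -1.8214)
x - 6*r*(-75) = -51/28 - 6*(-1)*(-75) = -51/28 + 6*(-75) = -51/28 - 450 = -12651/28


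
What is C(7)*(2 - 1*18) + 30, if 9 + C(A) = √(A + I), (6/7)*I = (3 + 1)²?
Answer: 174 - 16*√231/3 ≈ 92.940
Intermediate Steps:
I = 56/3 (I = 7*(3 + 1)²/6 = (7/6)*4² = (7/6)*16 = 56/3 ≈ 18.667)
C(A) = -9 + √(56/3 + A) (C(A) = -9 + √(A + 56/3) = -9 + √(56/3 + A))
C(7)*(2 - 1*18) + 30 = (-9 + √(168 + 9*7)/3)*(2 - 1*18) + 30 = (-9 + √(168 + 63)/3)*(2 - 18) + 30 = (-9 + √231/3)*(-16) + 30 = (144 - 16*√231/3) + 30 = 174 - 16*√231/3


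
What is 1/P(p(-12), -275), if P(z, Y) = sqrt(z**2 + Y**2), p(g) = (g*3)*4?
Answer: sqrt(96361)/96361 ≈ 0.0032214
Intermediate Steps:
p(g) = 12*g (p(g) = (3*g)*4 = 12*g)
P(z, Y) = sqrt(Y**2 + z**2)
1/P(p(-12), -275) = 1/(sqrt((-275)**2 + (12*(-12))**2)) = 1/(sqrt(75625 + (-144)**2)) = 1/(sqrt(75625 + 20736)) = 1/(sqrt(96361)) = sqrt(96361)/96361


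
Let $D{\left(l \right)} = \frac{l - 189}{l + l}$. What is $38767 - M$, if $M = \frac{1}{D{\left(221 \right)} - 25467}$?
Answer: $\frac{218188080718}{5628191} \approx 38767.0$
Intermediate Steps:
$D{\left(l \right)} = \frac{-189 + l}{2 l}$
$M = - \frac{221}{5628191}$ ($M = \frac{1}{\frac{-189 + 221}{2 \cdot 221} - 25467} = \frac{1}{\frac{1}{2} \cdot \frac{1}{221} \cdot 32 - 25467} = \frac{1}{\frac{16}{221} - 25467} = \frac{1}{- \frac{5628191}{221}} = - \frac{221}{5628191} \approx -3.9267 \cdot 10^{-5}$)
$38767 - M = 38767 - - \frac{221}{5628191} = 38767 + \frac{221}{5628191} = \frac{218188080718}{5628191}$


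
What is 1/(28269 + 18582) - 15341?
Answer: -718741190/46851 ≈ -15341.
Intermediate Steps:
1/(28269 + 18582) - 15341 = 1/46851 - 15341 = -718741190/46851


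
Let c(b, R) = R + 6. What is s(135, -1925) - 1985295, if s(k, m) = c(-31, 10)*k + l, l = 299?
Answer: -1982836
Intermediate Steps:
c(b, R) = 6 + R
s(k, m) = 299 + 16*k (s(k, m) = (6 + 10)*k + 299 = 16*k + 299 = 299 + 16*k)
s(135, -1925) - 1985295 = (299 + 16*135) - 1985295 = (299 + 2160) - 1985295 = 2459 - 1985295 = -1982836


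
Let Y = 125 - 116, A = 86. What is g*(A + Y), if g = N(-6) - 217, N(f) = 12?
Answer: -19475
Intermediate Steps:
Y = 9
g = -205 (g = 12 - 217 = -205)
g*(A + Y) = -205*(86 + 9) = -205*95 = -19475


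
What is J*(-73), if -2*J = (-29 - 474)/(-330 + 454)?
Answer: -36719/248 ≈ -148.06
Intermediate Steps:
J = 503/248 (J = -(-29 - 474)/(2*(-330 + 454)) = -(-503)/(2*124) = -1/2*(-503/124) = 503/248 ≈ 2.0282)
J*(-73) = (503/248)*(-73) = -36719/248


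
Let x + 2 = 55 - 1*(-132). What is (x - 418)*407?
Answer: -94831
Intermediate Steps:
x = 185 (x = -2 + (55 - 1*(-132)) = -2 + (55 + 132) = -2 + 187 = 185)
(x - 418)*407 = (185 - 418)*407 = -233*407 = -94831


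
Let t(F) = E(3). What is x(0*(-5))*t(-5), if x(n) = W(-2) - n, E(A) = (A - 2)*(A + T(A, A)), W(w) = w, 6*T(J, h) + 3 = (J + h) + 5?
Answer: -26/3 ≈ -8.6667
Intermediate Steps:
T(J, h) = 1/3 + J/6 + h/6 (T(J, h) = -1/2 + ((J + h) + 5)/6 = -1/2 + (5 + J + h)/6 = -1/2 + (5/6 + J/6 + h/6) = 1/3 + J/6 + h/6)
E(A) = (-2 + A)*(1/3 + 4*A/3) (E(A) = (A - 2)*(A + (1/3 + A/6 + A/6)) = (-2 + A)*(A + (1/3 + A/3)) = (-2 + A)*(1/3 + 4*A/3))
t(F) = 13/3 (t(F) = -2/3 - 7/3*3 + (4/3)*3**2 = -2/3 - 7 + (4/3)*9 = -2/3 - 7 + 12 = 13/3)
x(n) = -2 - n
x(0*(-5))*t(-5) = (-2 - 0*(-5))*(13/3) = (-2 - 1*0)*(13/3) = (-2 + 0)*(13/3) = -2*13/3 = -26/3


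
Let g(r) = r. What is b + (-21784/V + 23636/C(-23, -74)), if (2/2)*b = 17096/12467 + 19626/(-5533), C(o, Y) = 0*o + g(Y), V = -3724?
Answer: -15310731950506/48492877433 ≈ -315.73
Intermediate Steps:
C(o, Y) = Y (C(o, Y) = 0*o + Y = 0 + Y = Y)
b = -150085174/68979911 (b = 17096/12467 + 19626/(-5533) = 17096*(1/12467) + 19626*(-1/5533) = 17096/12467 - 19626/5533 = -150085174/68979911 ≈ -2.1758)
b + (-21784/V + 23636/C(-23, -74)) = -150085174/68979911 + (-21784/(-3724) + 23636/(-74)) = -150085174/68979911 + (-21784*(-1/3724) + 23636*(-1/74)) = -150085174/68979911 + (778/133 - 11818/37) = -150085174/68979911 - 1543008/4921 = -15310731950506/48492877433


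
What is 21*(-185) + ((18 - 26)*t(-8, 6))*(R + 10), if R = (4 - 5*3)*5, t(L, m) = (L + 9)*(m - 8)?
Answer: -4605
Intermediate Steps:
t(L, m) = (-8 + m)*(9 + L) (t(L, m) = (9 + L)*(-8 + m) = (-8 + m)*(9 + L))
R = -55 (R = (4 - 15)*5 = -11*5 = -55)
21*(-185) + ((18 - 26)*t(-8, 6))*(R + 10) = 21*(-185) + ((18 - 26)*(-72 - 8*(-8) + 9*6 - 8*6))*(-55 + 10) = -3885 - 8*(-72 + 64 + 54 - 48)*(-45) = -3885 - 8*(-2)*(-45) = -3885 + 16*(-45) = -3885 - 720 = -4605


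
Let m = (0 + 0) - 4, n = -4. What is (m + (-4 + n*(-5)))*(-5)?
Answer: -60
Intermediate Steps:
m = -4 (m = 0 - 4 = -4)
(m + (-4 + n*(-5)))*(-5) = (-4 + (-4 - 4*(-5)))*(-5) = (-4 + (-4 + 20))*(-5) = (-4 + 16)*(-5) = 12*(-5) = -60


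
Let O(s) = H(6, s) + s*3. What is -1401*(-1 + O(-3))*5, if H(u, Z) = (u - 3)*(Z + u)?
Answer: 7005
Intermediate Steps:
H(u, Z) = (-3 + u)*(Z + u)
O(s) = 18 + 6*s (O(s) = (6² - 3*s - 3*6 + s*6) + s*3 = (36 - 3*s - 18 + 6*s) + 3*s = (18 + 3*s) + 3*s = 18 + 6*s)
-1401*(-1 + O(-3))*5 = -1401*(-1 + (18 + 6*(-3)))*5 = -1401*(-1 + (18 - 18))*5 = -1401*(-1 + 0)*5 = -(-1401)*5 = -1401*(-5) = 7005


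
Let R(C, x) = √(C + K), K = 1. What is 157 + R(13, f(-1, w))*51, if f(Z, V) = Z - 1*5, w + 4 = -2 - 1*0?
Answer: 157 + 51*√14 ≈ 347.82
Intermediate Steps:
w = -6 (w = -4 + (-2 - 1*0) = -4 + (-2 + 0) = -4 - 2 = -6)
f(Z, V) = -5 + Z (f(Z, V) = Z - 5 = -5 + Z)
R(C, x) = √(1 + C) (R(C, x) = √(C + 1) = √(1 + C))
157 + R(13, f(-1, w))*51 = 157 + √(1 + 13)*51 = 157 + √14*51 = 157 + 51*√14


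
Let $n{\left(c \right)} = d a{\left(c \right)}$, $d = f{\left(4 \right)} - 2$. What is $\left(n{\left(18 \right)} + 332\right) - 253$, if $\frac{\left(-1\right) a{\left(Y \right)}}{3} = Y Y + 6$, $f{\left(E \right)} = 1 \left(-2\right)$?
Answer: $4039$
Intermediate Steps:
$f{\left(E \right)} = -2$
$a{\left(Y \right)} = -18 - 3 Y^{2}$ ($a{\left(Y \right)} = - 3 \left(Y Y + 6\right) = - 3 \left(Y^{2} + 6\right) = - 3 \left(6 + Y^{2}\right) = -18 - 3 Y^{2}$)
$d = -4$ ($d = -2 - 2 = -4$)
$n{\left(c \right)} = 72 + 12 c^{2}$ ($n{\left(c \right)} = - 4 \left(-18 - 3 c^{2}\right) = 72 + 12 c^{2}$)
$\left(n{\left(18 \right)} + 332\right) - 253 = \left(\left(72 + 12 \cdot 18^{2}\right) + 332\right) - 253 = \left(\left(72 + 12 \cdot 324\right) + 332\right) - 253 = \left(\left(72 + 3888\right) + 332\right) - 253 = \left(3960 + 332\right) - 253 = 4292 - 253 = 4039$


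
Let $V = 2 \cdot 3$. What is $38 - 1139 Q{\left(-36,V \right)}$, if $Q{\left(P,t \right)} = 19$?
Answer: $-21603$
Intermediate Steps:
$V = 6$
$38 - 1139 Q{\left(-36,V \right)} = 38 - 21641 = -21603$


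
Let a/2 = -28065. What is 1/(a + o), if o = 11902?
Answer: -1/44228 ≈ -2.2610e-5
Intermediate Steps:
a = -56130 (a = 2*(-28065) = -56130)
1/(a + o) = 1/(-56130 + 11902) = 1/(-44228) = -1/44228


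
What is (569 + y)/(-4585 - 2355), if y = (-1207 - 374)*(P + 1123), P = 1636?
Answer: 436141/694 ≈ 628.45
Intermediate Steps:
y = -4361979 (y = (-1207 - 374)*(1636 + 1123) = -1581*2759 = -4361979)
(569 + y)/(-4585 - 2355) = (569 - 4361979)/(-4585 - 2355) = -4361410/(-6940) = -4361410*(-1/6940) = 436141/694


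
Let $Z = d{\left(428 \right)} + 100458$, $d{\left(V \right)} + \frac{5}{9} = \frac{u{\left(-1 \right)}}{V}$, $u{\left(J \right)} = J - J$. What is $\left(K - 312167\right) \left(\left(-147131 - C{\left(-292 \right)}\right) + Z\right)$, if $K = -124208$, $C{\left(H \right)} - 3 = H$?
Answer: $\frac{182169543875}{9} \approx 2.0241 \cdot 10^{10}$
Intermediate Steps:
$C{\left(H \right)} = 3 + H$
$u{\left(J \right)} = 0$
$d{\left(V \right)} = - \frac{5}{9}$ ($d{\left(V \right)} = - \frac{5}{9} + \frac{0}{V} = - \frac{5}{9} + 0 = - \frac{5}{9}$)
$Z = \frac{904117}{9}$ ($Z = - \frac{5}{9} + 100458 = \frac{904117}{9} \approx 1.0046 \cdot 10^{5}$)
$\left(K - 312167\right) \left(\left(-147131 - C{\left(-292 \right)}\right) + Z\right) = \left(-124208 - 312167\right) \left(\left(-147131 - \left(3 - 292\right)\right) + \frac{904117}{9}\right) = - 436375 \left(\left(-147131 - -289\right) + \frac{904117}{9}\right) = - 436375 \left(\left(-147131 + 289\right) + \frac{904117}{9}\right) = - 436375 \left(-146842 + \frac{904117}{9}\right) = \left(-436375\right) \left(- \frac{417461}{9}\right) = \frac{182169543875}{9}$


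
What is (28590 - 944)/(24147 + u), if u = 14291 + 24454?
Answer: 13823/31446 ≈ 0.43958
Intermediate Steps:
u = 38745
(28590 - 944)/(24147 + u) = (28590 - 944)/(24147 + 38745) = 27646/62892 = 27646*(1/62892) = 13823/31446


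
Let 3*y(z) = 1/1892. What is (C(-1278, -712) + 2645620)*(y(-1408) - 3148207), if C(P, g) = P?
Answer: -23626168351903201/2838 ≈ -8.3249e+12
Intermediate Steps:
y(z) = 1/5676 (y(z) = (⅓)/1892 = (⅓)*(1/1892) = 1/5676)
(C(-1278, -712) + 2645620)*(y(-1408) - 3148207) = (-1278 + 2645620)*(1/5676 - 3148207) = 2644342*(-17869222931/5676) = -23626168351903201/2838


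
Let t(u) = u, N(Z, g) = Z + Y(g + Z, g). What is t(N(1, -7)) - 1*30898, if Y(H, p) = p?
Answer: -30904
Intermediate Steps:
N(Z, g) = Z + g
t(N(1, -7)) - 1*30898 = (1 - 7) - 1*30898 = -6 - 30898 = -30904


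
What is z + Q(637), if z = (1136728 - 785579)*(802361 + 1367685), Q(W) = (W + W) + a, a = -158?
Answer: 762009483970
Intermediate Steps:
Q(W) = -158 + 2*W (Q(W) = (W + W) - 158 = 2*W - 158 = -158 + 2*W)
z = 762009482854 (z = 351149*2170046 = 762009482854)
z + Q(637) = 762009482854 + (-158 + 2*637) = 762009482854 + (-158 + 1274) = 762009482854 + 1116 = 762009483970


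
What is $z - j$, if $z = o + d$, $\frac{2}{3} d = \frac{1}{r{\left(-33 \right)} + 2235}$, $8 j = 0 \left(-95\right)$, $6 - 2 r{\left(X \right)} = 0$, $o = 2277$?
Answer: $\frac{3397285}{1492} \approx 2277.0$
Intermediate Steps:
$r{\left(X \right)} = 3$ ($r{\left(X \right)} = 3 - 0 = 3 + 0 = 3$)
$j = 0$ ($j = \frac{0 \left(-95\right)}{8} = \frac{1}{8} \cdot 0 = 0$)
$d = \frac{1}{1492}$ ($d = \frac{3}{2 \left(3 + 2235\right)} = \frac{3}{2 \cdot 2238} = \frac{3}{2} \cdot \frac{1}{2238} = \frac{1}{1492} \approx 0.00067024$)
$z = \frac{3397285}{1492}$ ($z = 2277 + \frac{1}{1492} = \frac{3397285}{1492} \approx 2277.0$)
$z - j = \frac{3397285}{1492} - 0 = \frac{3397285}{1492} + 0 = \frac{3397285}{1492}$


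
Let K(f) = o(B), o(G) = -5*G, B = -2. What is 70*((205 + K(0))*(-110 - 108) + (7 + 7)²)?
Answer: -3267180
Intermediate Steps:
K(f) = 10 (K(f) = -5*(-2) = 10)
70*((205 + K(0))*(-110 - 108) + (7 + 7)²) = 70*((205 + 10)*(-110 - 108) + (7 + 7)²) = 70*(215*(-218) + 14²) = 70*(-46870 + 196) = 70*(-46674) = -3267180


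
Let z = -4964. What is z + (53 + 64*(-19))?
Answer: -6127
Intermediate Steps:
z + (53 + 64*(-19)) = -4964 + (53 + 64*(-19)) = -4964 + (53 - 1216) = -4964 - 1163 = -6127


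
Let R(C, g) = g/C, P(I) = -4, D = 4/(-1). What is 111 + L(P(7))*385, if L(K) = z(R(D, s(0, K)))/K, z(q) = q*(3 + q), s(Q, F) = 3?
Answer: 17499/64 ≈ 273.42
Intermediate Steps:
D = -4 (D = 4*(-1) = -4)
L(K) = -27/(16*K) (L(K) = ((3/(-4))*(3 + 3/(-4)))/K = ((3*(-¼))*(3 + 3*(-¼)))/K = (-3*(3 - ¾)/4)/K = (-¾*9/4)/K = -27/(16*K))
111 + L(P(7))*385 = 111 - 27/16/(-4)*385 = 111 - 27/16*(-¼)*385 = 111 + (27/64)*385 = 111 + 10395/64 = 17499/64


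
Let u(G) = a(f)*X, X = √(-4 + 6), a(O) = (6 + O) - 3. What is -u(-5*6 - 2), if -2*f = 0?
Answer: -3*√2 ≈ -4.2426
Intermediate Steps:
f = 0 (f = -½*0 = 0)
a(O) = 3 + O
X = √2 ≈ 1.4142
u(G) = 3*√2 (u(G) = (3 + 0)*√2 = 3*√2)
-u(-5*6 - 2) = -3*√2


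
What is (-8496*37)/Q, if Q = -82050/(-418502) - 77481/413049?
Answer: -215632788892248/5812369 ≈ -3.7099e+7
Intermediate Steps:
Q = 34874214/4115757919 (Q = -82050*(-1/418502) - 77481*1/413049 = 41025/209251 - 25827/137683 = 34874214/4115757919 ≈ 0.0084733)
(-8496*37)/Q = (-8496*37)/(34874214/4115757919) = -314352*4115757919/34874214 = -215632788892248/5812369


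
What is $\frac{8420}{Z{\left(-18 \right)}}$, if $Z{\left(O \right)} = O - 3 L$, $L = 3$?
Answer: $- \frac{8420}{27} \approx -311.85$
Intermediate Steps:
$Z{\left(O \right)} = -9 + O$ ($Z{\left(O \right)} = O - 9 = -9 + O$)
$\frac{8420}{Z{\left(-18 \right)}} = \frac{8420}{-9 - 18} = \frac{8420}{-27} = 8420 \left(- \frac{1}{27}\right) = - \frac{8420}{27}$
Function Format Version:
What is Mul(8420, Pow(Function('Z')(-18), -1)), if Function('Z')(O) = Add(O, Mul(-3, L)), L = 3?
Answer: Rational(-8420, 27) ≈ -311.85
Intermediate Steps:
Function('Z')(O) = Add(-9, O) (Function('Z')(O) = Add(O, Mul(-3, 3)) = Add(O, -9) = Add(-9, O))
Mul(8420, Pow(Function('Z')(-18), -1)) = Mul(8420, Pow(Add(-9, -18), -1)) = Mul(8420, Pow(-27, -1)) = Mul(8420, Rational(-1, 27)) = Rational(-8420, 27)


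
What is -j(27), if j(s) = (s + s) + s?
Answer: -81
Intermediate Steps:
j(s) = 3*s (j(s) = 2*s + s = 3*s)
-j(27) = -3*27 = -1*81 = -81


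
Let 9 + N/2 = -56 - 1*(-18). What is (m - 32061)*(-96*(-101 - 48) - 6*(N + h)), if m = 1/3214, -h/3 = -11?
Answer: -755828128755/1607 ≈ -4.7033e+8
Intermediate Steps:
h = 33 (h = -3*(-11) = 33)
m = 1/3214 ≈ 0.00031114
N = -94 (N = -18 + 2*(-56 - 1*(-18)) = -18 + 2*(-56 + 18) = -18 + 2*(-38) = -18 - 76 = -94)
(m - 32061)*(-96*(-101 - 48) - 6*(N + h)) = (1/3214 - 32061)*(-96*(-101 - 48) - 6*(-94 + 33)) = -103044053*(-96*(-149) - 6*(-61))/3214 = -103044053*(14304 + 366)/3214 = -103044053/3214*14670 = -755828128755/1607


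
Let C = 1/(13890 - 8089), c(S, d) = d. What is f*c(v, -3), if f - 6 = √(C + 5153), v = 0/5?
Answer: -18 - 3*√173406705754/5801 ≈ -233.35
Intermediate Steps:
v = 0 (v = 0*(⅕) = 0)
C = 1/5801 ≈ 0.00017238
f = 6 + √173406705754/5801 (f = 6 + √(1/5801 + 5153) = 6 + √(29892554/5801) = 6 + √173406705754/5801 ≈ 77.784)
f*c(v, -3) = (6 + √173406705754/5801)*(-3) = -18 - 3*√173406705754/5801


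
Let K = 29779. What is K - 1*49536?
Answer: -19757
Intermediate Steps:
K - 1*49536 = 29779 - 1*49536 = 29779 - 49536 = -19757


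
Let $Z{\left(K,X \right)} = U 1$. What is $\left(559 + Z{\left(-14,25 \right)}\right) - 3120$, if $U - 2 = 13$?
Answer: $-2546$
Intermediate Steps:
$U = 15$ ($U = 2 + 13 = 15$)
$Z{\left(K,X \right)} = 15$ ($Z{\left(K,X \right)} = 15 \cdot 1 = 15$)
$\left(559 + Z{\left(-14,25 \right)}\right) - 3120 = \left(559 + 15\right) - 3120 = 574 - 3120 = -2546$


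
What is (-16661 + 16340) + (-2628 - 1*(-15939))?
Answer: 12990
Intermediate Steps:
(-16661 + 16340) + (-2628 - 1*(-15939)) = -321 + (-2628 + 15939) = -321 + 13311 = 12990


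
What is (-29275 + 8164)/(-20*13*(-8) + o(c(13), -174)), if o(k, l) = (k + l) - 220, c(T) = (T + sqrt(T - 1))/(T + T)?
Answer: -24068102214/1922734789 + 1097772*sqrt(3)/1922734789 ≈ -12.517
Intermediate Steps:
c(T) = (T + sqrt(-1 + T))/(2*T) (c(T) = (T + sqrt(-1 + T))/((2*T)) = (T + sqrt(-1 + T))*(1/(2*T)) = (T + sqrt(-1 + T))/(2*T))
o(k, l) = -220 + k + l
(-29275 + 8164)/(-20*13*(-8) + o(c(13), -174)) = (-29275 + 8164)/(-20*13*(-8) + (-220 + (1/2)*(13 + sqrt(-1 + 13))/13 - 174)) = -21111/(-260*(-8) + (-220 + (1/2)*(1/13)*(13 + sqrt(12)) - 174)) = -21111/(2080 + (-220 + (1/2)*(1/13)*(13 + 2*sqrt(3)) - 174)) = -21111/(2080 + (-220 + (1/2 + sqrt(3)/13) - 174)) = -21111/(2080 + (-787/2 + sqrt(3)/13)) = -21111/(3373/2 + sqrt(3)/13)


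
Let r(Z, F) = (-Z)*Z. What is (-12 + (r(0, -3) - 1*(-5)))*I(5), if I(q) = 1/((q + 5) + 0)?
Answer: -7/10 ≈ -0.70000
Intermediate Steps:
r(Z, F) = -Z²
I(q) = 1/(5 + q) (I(q) = 1/((5 + q) + 0) = 1/(5 + q))
(-12 + (r(0, -3) - 1*(-5)))*I(5) = (-12 + (-1*0² - 1*(-5)))/(5 + 5) = (-12 + (-1*0 + 5))/10 = (-12 + (0 + 5))*(⅒) = (-12 + 5)*(⅒) = -7*⅒ = -7/10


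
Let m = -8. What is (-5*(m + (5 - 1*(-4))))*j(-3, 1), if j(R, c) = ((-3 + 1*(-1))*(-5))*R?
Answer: 300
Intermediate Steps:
j(R, c) = 20*R (j(R, c) = ((-3 - 1)*(-5))*R = (-4*(-5))*R = 20*R)
(-5*(m + (5 - 1*(-4))))*j(-3, 1) = (-5*(-8 + (5 - 1*(-4))))*(20*(-3)) = -5*(-8 + (5 + 4))*(-60) = -5*(-8 + 9)*(-60) = -5*1*(-60) = -5*(-60) = 300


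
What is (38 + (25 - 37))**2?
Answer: 676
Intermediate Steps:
(38 + (25 - 37))**2 = (38 - 12)**2 = 26**2 = 676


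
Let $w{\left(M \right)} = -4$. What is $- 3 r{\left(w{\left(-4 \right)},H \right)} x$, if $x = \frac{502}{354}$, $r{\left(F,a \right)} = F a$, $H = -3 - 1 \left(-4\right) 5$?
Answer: $\frac{17068}{59} \approx 289.29$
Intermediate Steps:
$H = 17$ ($H = -3 - \left(-4\right) 5 = -3 - -20 = -3 + 20 = 17$)
$x = \frac{251}{177}$ ($x = 502 \cdot \frac{1}{354} = \frac{251}{177} \approx 1.4181$)
$- 3 r{\left(w{\left(-4 \right)},H \right)} x = - 3 \left(\left(-4\right) 17\right) \frac{251}{177} = \left(-3\right) \left(-68\right) \frac{251}{177} = 204 \cdot \frac{251}{177} = \frac{17068}{59}$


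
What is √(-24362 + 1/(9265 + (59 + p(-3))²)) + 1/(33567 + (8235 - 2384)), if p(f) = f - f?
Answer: 1/39418 + I*√3957863078046/12746 ≈ 2.5369e-5 + 156.08*I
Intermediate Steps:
p(f) = 0
√(-24362 + 1/(9265 + (59 + p(-3))²)) + 1/(33567 + (8235 - 2384)) = √(-24362 + 1/(9265 + (59 + 0)²)) + 1/(33567 + (8235 - 2384)) = √(-24362 + 1/(9265 + 59²)) + 1/(33567 + 5851) = √(-24362 + 1/(9265 + 3481)) + 1/39418 = √(-24362 + 1/12746) + 1/39418 = √(-310518051/12746) + 1/39418 = I*√3957863078046/12746 + 1/39418 = 1/39418 + I*√3957863078046/12746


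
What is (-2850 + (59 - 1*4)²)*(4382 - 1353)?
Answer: 530075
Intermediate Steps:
(-2850 + (59 - 1*4)²)*(4382 - 1353) = (-2850 + (59 - 4)²)*3029 = (-2850 + 55²)*3029 = (-2850 + 3025)*3029 = 175*3029 = 530075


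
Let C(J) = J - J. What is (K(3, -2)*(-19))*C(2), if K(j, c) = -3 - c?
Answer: 0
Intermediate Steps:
C(J) = 0
(K(3, -2)*(-19))*C(2) = ((-3 - 1*(-2))*(-19))*0 = ((-3 + 2)*(-19))*0 = -1*(-19)*0 = 19*0 = 0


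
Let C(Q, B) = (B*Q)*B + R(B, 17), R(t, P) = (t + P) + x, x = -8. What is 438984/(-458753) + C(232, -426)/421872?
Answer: 6376410209749/64511681872 ≈ 98.841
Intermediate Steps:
R(t, P) = -8 + P + t (R(t, P) = (t + P) - 8 = (P + t) - 8 = -8 + P + t)
C(Q, B) = 9 + B + Q*B² (C(Q, B) = (B*Q)*B + (-8 + 17 + B) = Q*B² + (9 + B) = 9 + B + Q*B²)
438984/(-458753) + C(232, -426)/421872 = 438984/(-458753) + (9 - 426 + 232*(-426)²)/421872 = 438984*(-1/458753) + (9 - 426 + 232*181476)*(1/421872) = -438984/458753 + (9 - 426 + 42102432)*(1/421872) = -438984/458753 + 42102015*(1/421872) = -438984/458753 + 14034005/140624 = 6376410209749/64511681872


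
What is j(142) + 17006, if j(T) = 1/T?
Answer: 2414853/142 ≈ 17006.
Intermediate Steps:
j(142) + 17006 = 1/142 + 17006 = 2414853/142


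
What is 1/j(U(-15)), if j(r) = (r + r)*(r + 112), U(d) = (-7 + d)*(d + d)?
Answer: 1/1019040 ≈ 9.8132e-7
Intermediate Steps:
U(d) = 2*d*(-7 + d) (U(d) = (-7 + d)*(2*d) = 2*d*(-7 + d))
j(r) = 2*r*(112 + r) (j(r) = (2*r)*(112 + r) = 2*r*(112 + r))
1/j(U(-15)) = 1/(2*(2*(-15)*(-7 - 15))*(112 + 2*(-15)*(-7 - 15))) = 1/(2*(2*(-15)*(-22))*(112 + 2*(-15)*(-22))) = 1/(2*660*(112 + 660)) = 1/(2*660*772) = 1/1019040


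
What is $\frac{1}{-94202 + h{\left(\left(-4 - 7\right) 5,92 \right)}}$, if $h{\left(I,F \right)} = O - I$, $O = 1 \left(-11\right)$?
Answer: $- \frac{1}{94158} \approx -1.062 \cdot 10^{-5}$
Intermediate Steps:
$O = -11$
$h{\left(I,F \right)} = -11 - I$
$\frac{1}{-94202 + h{\left(\left(-4 - 7\right) 5,92 \right)}} = \frac{1}{-94202 - \left(11 + \left(-4 - 7\right) 5\right)} = \frac{1}{-94202 - \left(11 - 55\right)} = \frac{1}{-94202 - -44} = \frac{1}{-94202 + \left(-11 + 55\right)} = \frac{1}{-94202 + 44} = \frac{1}{-94158} = - \frac{1}{94158}$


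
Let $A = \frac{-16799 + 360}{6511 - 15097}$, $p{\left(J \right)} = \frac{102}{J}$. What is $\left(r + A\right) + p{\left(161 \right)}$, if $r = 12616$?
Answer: $\frac{17443199587}{1382346} \approx 12619.0$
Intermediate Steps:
$A = \frac{16439}{8586}$ ($A = - \frac{16439}{-8586} = \left(-16439\right) \left(- \frac{1}{8586}\right) = \frac{16439}{8586} \approx 1.9146$)
$\left(r + A\right) + p{\left(161 \right)} = \left(12616 + \frac{16439}{8586}\right) + \frac{102}{161} = \frac{108337415}{8586} + 102 \cdot \frac{1}{161} = \frac{108337415}{8586} + \frac{102}{161} = \frac{17443199587}{1382346}$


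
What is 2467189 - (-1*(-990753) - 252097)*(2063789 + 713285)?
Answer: -2051299905355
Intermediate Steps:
2467189 - (-1*(-990753) - 252097)*(2063789 + 713285) = 2467189 - (990753 - 252097)*2777074 = 2467189 - 738656*2777074 = 2467189 - 1*2051302372544 = 2467189 - 2051302372544 = -2051299905355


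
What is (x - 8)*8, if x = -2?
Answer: -80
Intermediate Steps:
(x - 8)*8 = (-2 - 8)*8 = -10*8 = -80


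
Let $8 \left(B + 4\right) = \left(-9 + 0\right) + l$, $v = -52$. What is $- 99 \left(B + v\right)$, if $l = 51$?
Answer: $\frac{20097}{4} \approx 5024.3$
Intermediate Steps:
$B = \frac{5}{4}$ ($B = -4 + \frac{\left(-9 + 0\right) + 51}{8} = -4 + \frac{-9 + 51}{8} = -4 + \frac{1}{8} \cdot 42 = -4 + \frac{21}{4} = \frac{5}{4} \approx 1.25$)
$- 99 \left(B + v\right) = - 99 \left(\frac{5}{4} - 52\right) = \left(-99\right) \left(- \frac{203}{4}\right) = \frac{20097}{4}$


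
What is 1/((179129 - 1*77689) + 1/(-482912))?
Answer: 482912/48986593279 ≈ 9.8580e-6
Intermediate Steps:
1/((179129 - 1*77689) + 1/(-482912)) = 1/((179129 - 77689) - 1/482912) = 1/(101440 - 1/482912) = 1/(48986593279/482912) = 482912/48986593279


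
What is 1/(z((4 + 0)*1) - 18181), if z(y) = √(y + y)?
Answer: -18181/330548753 - 2*√2/330548753 ≈ -5.5011e-5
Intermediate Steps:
z(y) = √2*√y (z(y) = √(2*y) = √2*√y)
1/(z((4 + 0)*1) - 18181) = 1/(√2*√((4 + 0)*1) - 18181) = 1/(√2*√(4*1) - 18181) = 1/(√2*√4 - 18181) = 1/(√2*2 - 18181) = 1/(2*√2 - 18181) = 1/(-18181 + 2*√2)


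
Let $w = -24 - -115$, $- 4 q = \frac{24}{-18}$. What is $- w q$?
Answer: $- \frac{91}{3} \approx -30.333$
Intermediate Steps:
$q = \frac{1}{3}$ ($q = - \frac{24 \frac{1}{-18}}{4} = - \frac{24 \left(- \frac{1}{18}\right)}{4} = \left(- \frac{1}{4}\right) \left(- \frac{4}{3}\right) = \frac{1}{3} \approx 0.33333$)
$w = 91$ ($w = -24 + 115 = 91$)
$- w q = - \frac{91}{3}$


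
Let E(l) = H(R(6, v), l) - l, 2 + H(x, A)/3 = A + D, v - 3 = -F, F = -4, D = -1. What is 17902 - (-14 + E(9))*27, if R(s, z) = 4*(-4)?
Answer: 18037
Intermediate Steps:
v = 7 (v = 3 - 1*(-4) = 3 + 4 = 7)
R(s, z) = -16
H(x, A) = -9 + 3*A (H(x, A) = -6 + 3*(A - 1) = -6 + 3*(-1 + A) = -6 + (-3 + 3*A) = -9 + 3*A)
E(l) = -9 + 2*l (E(l) = (-9 + 3*l) - l = -9 + 2*l)
17902 - (-14 + E(9))*27 = 17902 - (-14 + (-9 + 2*9))*27 = 17902 - (-14 + (-9 + 18))*27 = 17902 - (-14 + 9)*27 = 17902 - (-5)*27 = 17902 - 1*(-135) = 17902 + 135 = 18037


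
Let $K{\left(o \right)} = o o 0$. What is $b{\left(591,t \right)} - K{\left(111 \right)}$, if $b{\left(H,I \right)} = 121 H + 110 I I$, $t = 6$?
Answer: $75471$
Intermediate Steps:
$b{\left(H,I \right)} = 110 I^{2} + 121 H$ ($b{\left(H,I \right)} = 121 H + 110 I^{2} = 110 I^{2} + 121 H$)
$K{\left(o \right)} = 0$ ($K{\left(o \right)} = o^{2} \cdot 0 = 0$)
$b{\left(591,t \right)} - K{\left(111 \right)} = \left(110 \cdot 6^{2} + 121 \cdot 591\right) - 0 = \left(110 \cdot 36 + 71511\right) + 0 = \left(3960 + 71511\right) + 0 = 75471 + 0 = 75471$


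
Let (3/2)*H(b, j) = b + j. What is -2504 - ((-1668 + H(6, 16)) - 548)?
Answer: -908/3 ≈ -302.67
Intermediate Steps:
H(b, j) = 2*b/3 + 2*j/3 (H(b, j) = 2*(b + j)/3 = 2*b/3 + 2*j/3)
-2504 - ((-1668 + H(6, 16)) - 548) = -2504 - ((-1668 + ((⅔)*6 + (⅔)*16)) - 548) = -2504 - ((-1668 + (4 + 32/3)) - 548) = -2504 - ((-1668 + 44/3) - 548) = -2504 - (-4960/3 - 548) = -2504 - 1*(-6604/3) = -2504 + 6604/3 = -908/3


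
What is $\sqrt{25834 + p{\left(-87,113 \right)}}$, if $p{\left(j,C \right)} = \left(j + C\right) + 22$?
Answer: $\sqrt{25882} \approx 160.88$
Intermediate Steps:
$p{\left(j,C \right)} = 22 + C + j$ ($p{\left(j,C \right)} = \left(C + j\right) + 22 = 22 + C + j$)
$\sqrt{25834 + p{\left(-87,113 \right)}} = \sqrt{25834 + \left(22 + 113 - 87\right)} = \sqrt{25834 + 48} = \sqrt{25882}$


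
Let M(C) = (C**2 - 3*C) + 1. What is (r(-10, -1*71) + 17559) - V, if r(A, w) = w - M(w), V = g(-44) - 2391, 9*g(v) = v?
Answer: 131660/9 ≈ 14629.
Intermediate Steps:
M(C) = 1 + C**2 - 3*C
g(v) = v/9
V = -21563/9 (V = (1/9)*(-44) - 2391 = -44/9 - 2391 = -21563/9 ≈ -2395.9)
r(A, w) = -1 - w**2 + 4*w (r(A, w) = w - (1 + w**2 - 3*w) = w + (-1 - w**2 + 3*w) = -1 - w**2 + 4*w)
(r(-10, -1*71) + 17559) - V = ((-1 - (-1*71)**2 + 4*(-1*71)) + 17559) - 1*(-21563/9) = ((-1 - 1*(-71)**2 + 4*(-71)) + 17559) + 21563/9 = ((-1 - 1*5041 - 284) + 17559) + 21563/9 = ((-1 - 5041 - 284) + 17559) + 21563/9 = (-5326 + 17559) + 21563/9 = 12233 + 21563/9 = 131660/9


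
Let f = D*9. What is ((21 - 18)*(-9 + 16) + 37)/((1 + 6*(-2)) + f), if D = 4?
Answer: 58/25 ≈ 2.3200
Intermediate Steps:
f = 36 (f = 4*9 = 36)
((21 - 18)*(-9 + 16) + 37)/((1 + 6*(-2)) + f) = ((21 - 18)*(-9 + 16) + 37)/((1 + 6*(-2)) + 36) = (3*7 + 37)/((1 - 12) + 36) = (21 + 37)/(-11 + 36) = 58/25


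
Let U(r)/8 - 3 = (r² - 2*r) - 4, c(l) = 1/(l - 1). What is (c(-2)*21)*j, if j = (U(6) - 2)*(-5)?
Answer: 6370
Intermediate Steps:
c(l) = 1/(-1 + l)
U(r) = -8 - 16*r + 8*r² (U(r) = 24 + 8*((r² - 2*r) - 4) = 24 + 8*(-4 + r² - 2*r) = 24 + (-32 - 16*r + 8*r²) = -8 - 16*r + 8*r²)
j = -910 (j = ((-8 - 16*6 + 8*6²) - 2)*(-5) = ((-8 - 96 + 8*36) - 2)*(-5) = ((-8 - 96 + 288) - 2)*(-5) = (184 - 2)*(-5) = 182*(-5) = -910)
(c(-2)*21)*j = (21/(-1 - 2))*(-910) = (21/(-3))*(-910) = -⅓*21*(-910) = -7*(-910) = 6370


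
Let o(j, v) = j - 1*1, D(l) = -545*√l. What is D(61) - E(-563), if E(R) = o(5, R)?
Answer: -4 - 545*√61 ≈ -4260.6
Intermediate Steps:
o(j, v) = -1 + j (o(j, v) = j - 1 = -1 + j)
E(R) = 4 (E(R) = -1 + 5 = 4)
D(61) - E(-563) = -545*√61 - 1*4 = -545*√61 - 4 = -4 - 545*√61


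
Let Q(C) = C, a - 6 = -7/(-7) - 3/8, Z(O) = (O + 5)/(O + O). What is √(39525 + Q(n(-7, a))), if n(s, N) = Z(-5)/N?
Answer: 5*√1581 ≈ 198.81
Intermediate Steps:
Z(O) = (5 + O)/(2*O) (Z(O) = (5 + O)/((2*O)) = (5 + O)*(1/(2*O)) = (5 + O)/(2*O))
a = 53/8 (a = 6 + (-7/(-7) - 3/8) = 6 + (-7*(-⅐) - 3*⅛) = 6 + (1 - 3/8) = 6 + 5/8 = 53/8 ≈ 6.6250)
n(s, N) = 0 (n(s, N) = ((½)*(5 - 5)/(-5))/N = ((½)*(-⅕)*0)/N = 0/N = 0)
√(39525 + Q(n(-7, a))) = √(39525 + 0) = √39525 = 5*√1581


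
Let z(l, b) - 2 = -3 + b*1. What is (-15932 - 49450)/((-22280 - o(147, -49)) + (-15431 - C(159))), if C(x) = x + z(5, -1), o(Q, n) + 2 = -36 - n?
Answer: 65382/37879 ≈ 1.7261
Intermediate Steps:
z(l, b) = -1 + b (z(l, b) = 2 + (-3 + b*1) = 2 + (-3 + b) = -1 + b)
o(Q, n) = -38 - n (o(Q, n) = -2 + (-36 - n) = -38 - n)
C(x) = -2 + x (C(x) = x + (-1 - 1) = x - 2 = -2 + x)
(-15932 - 49450)/((-22280 - o(147, -49)) + (-15431 - C(159))) = (-15932 - 49450)/((-22280 - (-38 - 1*(-49))) + (-15431 - (-2 + 159))) = -65382/((-22280 - (-38 + 49)) + (-15431 - 1*157)) = -65382/((-22280 - 1*11) + (-15431 - 157)) = -65382/((-22280 - 11) - 15588) = -65382/(-22291 - 15588) = -65382/(-37879) = -65382*(-1/37879) = 65382/37879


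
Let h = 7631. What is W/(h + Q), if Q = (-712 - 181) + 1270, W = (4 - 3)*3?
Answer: 3/8008 ≈ 0.00037463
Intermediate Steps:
W = 3 (W = 1*3 = 3)
Q = 377 (Q = -893 + 1270 = 377)
W/(h + Q) = 3/(7631 + 377) = 3/8008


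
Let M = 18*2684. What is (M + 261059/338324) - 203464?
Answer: -52491384189/338324 ≈ -1.5515e+5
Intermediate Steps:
M = 48312
(M + 261059/338324) - 203464 = (48312 + 261059/338324) - 203464 = 16345370147/338324 - 203464 = -52491384189/338324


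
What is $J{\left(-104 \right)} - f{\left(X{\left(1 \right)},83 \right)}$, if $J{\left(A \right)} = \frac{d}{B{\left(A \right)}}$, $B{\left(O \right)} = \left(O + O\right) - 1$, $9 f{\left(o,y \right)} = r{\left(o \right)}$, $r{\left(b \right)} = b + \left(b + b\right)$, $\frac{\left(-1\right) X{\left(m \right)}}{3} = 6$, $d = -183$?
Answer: $\frac{1437}{209} \approx 6.8756$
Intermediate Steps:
$X{\left(m \right)} = -18$ ($X{\left(m \right)} = \left(-3\right) 6 = -18$)
$r{\left(b \right)} = 3 b$ ($r{\left(b \right)} = b + 2 b = 3 b$)
$f{\left(o,y \right)} = \frac{o}{3}$ ($f{\left(o,y \right)} = \frac{3 o}{9} = \frac{o}{3}$)
$B{\left(O \right)} = -1 + 2 O$ ($B{\left(O \right)} = 2 O - 1 = -1 + 2 O$)
$J{\left(A \right)} = - \frac{183}{-1 + 2 A}$
$J{\left(-104 \right)} - f{\left(X{\left(1 \right)},83 \right)} = - \frac{183}{-1 + 2 \left(-104\right)} - \frac{1}{3} \left(-18\right) = - \frac{183}{-1 - 208} - -6 = - \frac{183}{-209} + 6 = \left(-183\right) \left(- \frac{1}{209}\right) + 6 = \frac{183}{209} + 6 = \frac{1437}{209}$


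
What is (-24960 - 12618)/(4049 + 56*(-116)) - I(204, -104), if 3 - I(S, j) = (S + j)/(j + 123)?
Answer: 819203/46493 ≈ 17.620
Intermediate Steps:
I(S, j) = 3 - (S + j)/(123 + j) (I(S, j) = 3 - (S + j)/(j + 123) = 3 - (S + j)/(123 + j))
(-24960 - 12618)/(4049 + 56*(-116)) - I(204, -104) = (-24960 - 12618)/(4049 + 56*(-116)) - (369 - 1*204 + 2*(-104))/(123 - 104) = -37578/(4049 - 6496) - (369 - 204 - 208)/19 = -37578/(-2447) - (-43)/19 = -37578*(-1/2447) - 1*(-43/19) = 37578/2447 + 43/19 = 819203/46493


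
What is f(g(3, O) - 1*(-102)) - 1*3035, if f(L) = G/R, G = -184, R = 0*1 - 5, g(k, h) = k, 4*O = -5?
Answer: -14991/5 ≈ -2998.2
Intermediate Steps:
O = -5/4 (O = (1/4)*(-5) = -5/4 ≈ -1.2500)
R = -5 (R = 0 - 5 = -5)
f(L) = 184/5 (f(L) = -184/(-5) = -184*(-1/5) = 184/5)
f(g(3, O) - 1*(-102)) - 1*3035 = 184/5 - 1*3035 = 184/5 - 3035 = -14991/5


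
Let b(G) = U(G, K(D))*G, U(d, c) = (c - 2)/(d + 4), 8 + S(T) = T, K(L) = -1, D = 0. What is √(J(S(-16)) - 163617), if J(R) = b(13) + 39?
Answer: 3*I*√5252745/17 ≈ 404.45*I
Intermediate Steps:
S(T) = -8 + T
U(d, c) = (-2 + c)/(4 + d)
b(G) = -3*G/(4 + G) (b(G) = ((-2 - 1)/(4 + G))*G = (-3/(4 + G))*G = -3*G/(4 + G))
J(R) = 624/17 (J(R) = -3*13/(4 + 13) + 39 = -3*13/17 + 39 = -3*13*1/17 + 39 = -39/17 + 39 = 624/17)
√(J(S(-16)) - 163617) = √(624/17 - 163617) = √(-2780865/17) = 3*I*√5252745/17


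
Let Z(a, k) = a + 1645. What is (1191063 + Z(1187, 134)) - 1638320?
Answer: -444425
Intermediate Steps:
Z(a, k) = 1645 + a
(1191063 + Z(1187, 134)) - 1638320 = (1191063 + (1645 + 1187)) - 1638320 = (1191063 + 2832) - 1638320 = 1193895 - 1638320 = -444425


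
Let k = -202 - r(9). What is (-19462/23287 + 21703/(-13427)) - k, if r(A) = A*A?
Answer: 3024833908/10781881 ≈ 280.55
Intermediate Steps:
r(A) = A**2
k = -283 (k = -202 - 1*9**2 = -202 - 1*81 = -202 - 81 = -283)
(-19462/23287 + 21703/(-13427)) - k = (-19462/23287 + 21703/(-13427)) - 1*(-283) = (-19462*1/23287 + 21703*(-1/13427)) + 283 = (-19462/23287 - 21703/13427) + 283 = -26438415/10781881 + 283 = 3024833908/10781881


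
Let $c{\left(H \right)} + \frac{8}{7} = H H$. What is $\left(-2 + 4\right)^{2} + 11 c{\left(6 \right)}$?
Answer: $\frac{2712}{7} \approx 387.43$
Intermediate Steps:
$c{\left(H \right)} = - \frac{8}{7} + H^{2}$ ($c{\left(H \right)} = - \frac{8}{7} + H H = - \frac{8}{7} + H^{2}$)
$\left(-2 + 4\right)^{2} + 11 c{\left(6 \right)} = \left(-2 + 4\right)^{2} + 11 \left(- \frac{8}{7} + 6^{2}\right) = 2^{2} + 11 \left(- \frac{8}{7} + 36\right) = 4 + 11 \cdot \frac{244}{7} = 4 + \frac{2684}{7} = \frac{2712}{7}$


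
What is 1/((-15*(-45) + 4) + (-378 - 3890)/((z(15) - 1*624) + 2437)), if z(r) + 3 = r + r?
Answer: 460/311273 ≈ 0.0014778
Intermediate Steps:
z(r) = -3 + 2*r (z(r) = -3 + (r + r) = -3 + 2*r)
1/((-15*(-45) + 4) + (-378 - 3890)/((z(15) - 1*624) + 2437)) = 1/((-15*(-45) + 4) + (-378 - 3890)/(((-3 + 2*15) - 1*624) + 2437)) = 1/((675 + 4) - 4268/(((-3 + 30) - 624) + 2437)) = 1/(679 - 4268/((27 - 624) + 2437)) = 1/(679 - 4268/(-597 + 2437)) = 1/(679 - 4268/1840) = 1/(679 - 4268*1/1840) = 1/(679 - 1067/460) = 1/(311273/460) = 460/311273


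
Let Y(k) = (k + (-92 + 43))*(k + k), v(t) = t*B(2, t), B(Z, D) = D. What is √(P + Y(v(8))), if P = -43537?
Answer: I*√41617 ≈ 204.0*I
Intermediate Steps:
v(t) = t² (v(t) = t*t = t²)
Y(k) = 2*k*(-49 + k) (Y(k) = (k - 49)*(2*k) = (-49 + k)*(2*k) = 2*k*(-49 + k))
√(P + Y(v(8))) = √(-43537 + 2*8²*(-49 + 8²)) = √(-43537 + 2*64*(-49 + 64)) = √(-43537 + 2*64*15) = √(-43537 + 1920) = √(-41617) = I*√41617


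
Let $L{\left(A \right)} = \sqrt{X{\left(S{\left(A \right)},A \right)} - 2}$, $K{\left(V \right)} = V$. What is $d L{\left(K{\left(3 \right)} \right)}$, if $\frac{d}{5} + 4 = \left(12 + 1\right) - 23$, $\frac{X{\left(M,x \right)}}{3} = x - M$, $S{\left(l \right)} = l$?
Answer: $- 70 i \sqrt{2} \approx - 98.995 i$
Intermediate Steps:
$X{\left(M,x \right)} = - 3 M + 3 x$ ($X{\left(M,x \right)} = 3 \left(x - M\right) = - 3 M + 3 x$)
$L{\left(A \right)} = i \sqrt{2}$ ($L{\left(A \right)} = \sqrt{\left(- 3 A + 3 A\right) - 2} = \sqrt{0 - 2} = \sqrt{-2} = i \sqrt{2}$)
$d = -70$ ($d = -20 + 5 \left(\left(12 + 1\right) - 23\right) = -20 + 5 \left(13 - 23\right) = -20 + 5 \left(-10\right) = -20 - 50 = -70$)
$d L{\left(K{\left(3 \right)} \right)} = - 70 i \sqrt{2}$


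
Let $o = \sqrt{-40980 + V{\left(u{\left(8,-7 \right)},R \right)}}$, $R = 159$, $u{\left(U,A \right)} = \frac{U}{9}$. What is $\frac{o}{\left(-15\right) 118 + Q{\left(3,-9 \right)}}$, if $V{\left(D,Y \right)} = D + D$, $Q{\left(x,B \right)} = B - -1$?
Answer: $- \frac{i \sqrt{92201}}{2667} \approx - 0.11385 i$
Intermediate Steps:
$u{\left(U,A \right)} = \frac{U}{9}$ ($u{\left(U,A \right)} = U \frac{1}{9} = \frac{U}{9}$)
$Q{\left(x,B \right)} = 1 + B$ ($Q{\left(x,B \right)} = B + 1 = 1 + B$)
$V{\left(D,Y \right)} = 2 D$
$o = \frac{2 i \sqrt{92201}}{3}$ ($o = \sqrt{-40980 + 2 \cdot \frac{1}{9} \cdot 8} = \sqrt{-40980 + 2 \cdot \frac{8}{9}} = \sqrt{-40980 + \frac{16}{9}} = \sqrt{- \frac{368804}{9}} = \frac{2 i \sqrt{92201}}{3} \approx 202.43 i$)
$\frac{o}{\left(-15\right) 118 + Q{\left(3,-9 \right)}} = \frac{\frac{2}{3} i \sqrt{92201}}{\left(-15\right) 118 + \left(1 - 9\right)} = \frac{\frac{2}{3} i \sqrt{92201}}{-1770 - 8} = \frac{\frac{2}{3} i \sqrt{92201}}{-1778} = \frac{2 i \sqrt{92201}}{3} \left(- \frac{1}{1778}\right) = - \frac{i \sqrt{92201}}{2667}$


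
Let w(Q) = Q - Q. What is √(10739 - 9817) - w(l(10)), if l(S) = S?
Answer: √922 ≈ 30.364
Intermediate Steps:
w(Q) = 0
√(10739 - 9817) - w(l(10)) = √(10739 - 9817) - 1*0 = √922 + 0 = √922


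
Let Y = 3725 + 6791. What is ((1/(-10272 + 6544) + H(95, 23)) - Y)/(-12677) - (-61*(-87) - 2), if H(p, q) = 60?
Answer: -35810650873/6751408 ≈ -5304.2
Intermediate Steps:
Y = 10516
((1/(-10272 + 6544) + H(95, 23)) - Y)/(-12677) - (-61*(-87) - 2) = ((1/(-10272 + 6544) + 60) - 1*10516)/(-12677) - (-61*(-87) - 2) = ((1/(-3728) + 60) - 10516)*(-1/12677) - (5307 - 2) = ((-1/3728 + 60) - 10516)*(-1/12677) - 1*5305 = (223679/3728 - 10516)*(-1/12677) - 5305 = -38979969/3728*(-1/12677) - 5305 = 5568567/6751408 - 5305 = -35810650873/6751408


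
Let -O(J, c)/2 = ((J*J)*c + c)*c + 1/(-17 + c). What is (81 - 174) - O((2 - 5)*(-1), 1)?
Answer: -585/8 ≈ -73.125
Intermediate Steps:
O(J, c) = -2/(-17 + c) - 2*c*(c + c*J**2) (O(J, c) = -2*(((J*J)*c + c)*c + 1/(-17 + c)) = -2*((J**2*c + c)*c + 1/(-17 + c)) = -2*((c*J**2 + c)*c + 1/(-17 + c)) = -2*((c + c*J**2)*c + 1/(-17 + c)) = -2*(c*(c + c*J**2) + 1/(-17 + c)) = -2*(1/(-17 + c) + c*(c + c*J**2)) = -2/(-17 + c) - 2*c*(c + c*J**2))
(81 - 174) - O((2 - 5)*(-1), 1) = (81 - 174) - 2*(-1 - 1*1**3 + 17*1**2 - 1*((2 - 5)*(-1))**2*1**3 + 17*((2 - 5)*(-1))**2*1**2)/(-17 + 1) = -93 - 2*(-1 - 1*1 + 17*1 - 1*(-3*(-1))**2*1 + 17*(-3*(-1))**2*1)/(-16) = -93 - 2*(-1)*(-1 - 1 + 17 - 1*3**2*1 + 17*3**2*1)/16 = -93 - 2*(-1)*(-1 - 1 + 17 - 1*9*1 + 17*9*1)/16 = -93 - 2*(-1)*(-1 - 1 + 17 - 9 + 153)/16 = -93 - 2*(-1)*159/16 = -93 - 1*(-159/8) = -93 + 159/8 = -585/8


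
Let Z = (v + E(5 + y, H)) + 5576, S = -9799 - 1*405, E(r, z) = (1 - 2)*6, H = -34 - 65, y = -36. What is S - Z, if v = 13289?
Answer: -29063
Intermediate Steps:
H = -99
E(r, z) = -6 (E(r, z) = -1*6 = -6)
S = -10204 (S = -9799 - 405 = -10204)
Z = 18859 (Z = (13289 - 6) + 5576 = 13283 + 5576 = 18859)
S - Z = -10204 - 1*18859 = -10204 - 18859 = -29063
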